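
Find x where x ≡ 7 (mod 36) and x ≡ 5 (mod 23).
511

Using Chinese Remainder Theorem:
M = 36 × 23 = 828
M1 = 23, M2 = 36
y1 = 23^(-1) mod 36 = 11
y2 = 36^(-1) mod 23 = 16
x = (7×23×11 + 5×36×16) mod 828 = 511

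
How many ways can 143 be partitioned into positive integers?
20390982757

p(n) counts ways to write n as a sum of positive integers (order ignored).
Euler's pentagonal recurrence: p(k) = p(k-1) + p(k-2) - p(k-5) - p(k-7) + p(k-12) + p(k-15) - ... (offsets j(3j∓1)/2, signs ++--, p(0)=1, p(<0)=0).
DP table for k = 0..142: p(0)=1, p(1)=1, p(2)=2, p(3)=3, p(4)=5, p(5)=7, p(6)=11, p(7)=15, p(8)=22, p(9)=30, p(10)=42, p(11)=56, p(12)=77, p(13)=101, p(14)=135, p(15)=176, p(16)=231, p(17)=297, p(18)=385, p(19)=490, p(20)=627, p(21)=792, p(22)=1002, p(23)=1255, p(24)=1575, p(25)=1958, p(26)=2436, p(27)=3010, p(28)=3718, p(29)=4565, p(30)=5604, p(31)=6842, p(32)=8349, p(33)=10143, p(34)=12310, p(35)=14883, p(36)=17977, p(37)=21637, p(38)=26015, p(39)=31185, p(40)=37338, p(41)=44583, p(42)=53174, p(43)=63261, p(44)=75175, p(45)=89134, p(46)=105558, p(47)=124754, p(48)=147273, p(49)=173525, p(50)=204226, p(51)=239943, p(52)=281589, p(53)=329931, p(54)=386155, p(55)=451276, p(56)=526823, p(57)=614154, p(58)=715220, p(59)=831820, p(60)=966467, p(61)=1121505, p(62)=1300156, p(63)=1505499, p(64)=1741630, p(65)=2012558, p(66)=2323520, p(67)=2679689, p(68)=3087735, p(69)=3554345, p(70)=4087968, p(71)=4697205, p(72)=5392783, p(73)=6185689, p(74)=7089500, p(75)=8118264, p(76)=9289091, p(77)=10619863, p(78)=12132164, p(79)=13848650, p(80)=15796476, p(81)=18004327, p(82)=20506255, p(83)=23338469, p(84)=26543660, p(85)=30167357, p(86)=34262962, p(87)=38887673, p(88)=44108109, p(89)=49995925, p(90)=56634173, p(91)=64112359, p(92)=72533807, p(93)=82010177, p(94)=92669720, p(95)=104651419, p(96)=118114304, p(97)=133230930, p(98)=150198136, p(99)=169229875, p(100)=190569292, p(101)=214481126, p(102)=241265379, p(103)=271248950, p(104)=304801365, p(105)=342325709, p(106)=384276336, p(107)=431149389, p(108)=483502844, p(109)=541946240, p(110)=607163746, p(111)=679903203, p(112)=761002156, p(113)=851376628, p(114)=952050665, p(115)=1064144451, p(116)=1188908248, p(117)=1327710076, p(118)=1482074143, p(119)=1653668665, p(120)=1844349560, p(121)=2056148051, p(122)=2291320912, p(123)=2552338241, p(124)=2841940500, p(125)=3163127352, p(126)=3519222692, p(127)=3913864295, p(128)=4351078600, p(129)=4835271870, p(130)=5371315400, p(131)=5964539504, p(132)=6620830889, p(133)=7346629512, p(134)=8149040695, p(135)=9035836076, p(136)=10015581680, p(137)=11097645016, p(138)=12292341831, p(139)=13610949895, p(140)=15065878135, p(141)=16670689208, p(142)=18440293320.
Final step: p(143) = p(142) + p(141) - p(138) - p(136) + p(131) + p(128) - p(121) - p(117) + p(108) + p(103) - p(92) - p(86) + p(73) + p(66) - p(51) - p(43) + p(26) + p(17)
= 18440293320 + 16670689208 - 12292341831 - 10015581680 + 5964539504 + 4351078600 - 2056148051 - 1327710076 + 483502844 + 271248950 - 72533807 - 34262962 + 6185689 + 2323520 - 239943 - 63261 + 2436 + 297
= 20390982757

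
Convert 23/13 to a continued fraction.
[1; 1, 3, 3]

Euclidean algorithm steps:
23 = 1 × 13 + 10
13 = 1 × 10 + 3
10 = 3 × 3 + 1
3 = 3 × 1 + 0
Continued fraction: [1; 1, 3, 3]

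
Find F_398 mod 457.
219

Matrix identity: Q^n = [[F_(n+1), F_n], [F_n, F_(n-1)]] with Q = [[1,1],[1,0]].
n = 398 = 110001110₂. Square-and-multiply, entries mod 457:
Q^1 = [[1,1],[1,0]]
Q^3 = (Q^1)²·Q = [[3,2],[2,1]]
Q^6 = (Q^3)² = [[13,8],[8,5]]
Q^12 = (Q^6)² = [[233,144],[144,89]]
Q^24 = (Q^12)² = [[77,211],[211,323]]
Q^49 = (Q^24)²·Q = [[35,180],[180,312]]
Q^99 = (Q^49)²·Q = [[115,264],[264,308]]
Q^199 = (Q^99)²·Q = [[368,204],[204,164]]
Q^398 = (Q^199)² = [[181,219],[219,419]]
F_398 mod 457 = Q^398[0][1] = 219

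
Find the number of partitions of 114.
952050665

p(n) counts ways to write n as a sum of positive integers (order ignored).
Euler's pentagonal recurrence: p(k) = p(k-1) + p(k-2) - p(k-5) - p(k-7) + p(k-12) + p(k-15) - ... (offsets j(3j∓1)/2, signs ++--, p(0)=1, p(<0)=0).
DP table for k = 0..113: p(0)=1, p(1)=1, p(2)=2, p(3)=3, p(4)=5, p(5)=7, p(6)=11, p(7)=15, p(8)=22, p(9)=30, p(10)=42, p(11)=56, p(12)=77, p(13)=101, p(14)=135, p(15)=176, p(16)=231, p(17)=297, p(18)=385, p(19)=490, p(20)=627, p(21)=792, p(22)=1002, p(23)=1255, p(24)=1575, p(25)=1958, p(26)=2436, p(27)=3010, p(28)=3718, p(29)=4565, p(30)=5604, p(31)=6842, p(32)=8349, p(33)=10143, p(34)=12310, p(35)=14883, p(36)=17977, p(37)=21637, p(38)=26015, p(39)=31185, p(40)=37338, p(41)=44583, p(42)=53174, p(43)=63261, p(44)=75175, p(45)=89134, p(46)=105558, p(47)=124754, p(48)=147273, p(49)=173525, p(50)=204226, p(51)=239943, p(52)=281589, p(53)=329931, p(54)=386155, p(55)=451276, p(56)=526823, p(57)=614154, p(58)=715220, p(59)=831820, p(60)=966467, p(61)=1121505, p(62)=1300156, p(63)=1505499, p(64)=1741630, p(65)=2012558, p(66)=2323520, p(67)=2679689, p(68)=3087735, p(69)=3554345, p(70)=4087968, p(71)=4697205, p(72)=5392783, p(73)=6185689, p(74)=7089500, p(75)=8118264, p(76)=9289091, p(77)=10619863, p(78)=12132164, p(79)=13848650, p(80)=15796476, p(81)=18004327, p(82)=20506255, p(83)=23338469, p(84)=26543660, p(85)=30167357, p(86)=34262962, p(87)=38887673, p(88)=44108109, p(89)=49995925, p(90)=56634173, p(91)=64112359, p(92)=72533807, p(93)=82010177, p(94)=92669720, p(95)=104651419, p(96)=118114304, p(97)=133230930, p(98)=150198136, p(99)=169229875, p(100)=190569292, p(101)=214481126, p(102)=241265379, p(103)=271248950, p(104)=304801365, p(105)=342325709, p(106)=384276336, p(107)=431149389, p(108)=483502844, p(109)=541946240, p(110)=607163746, p(111)=679903203, p(112)=761002156, p(113)=851376628.
Final step: p(114) = p(113) + p(112) - p(109) - p(107) + p(102) + p(99) - p(92) - p(88) + p(79) + p(74) - p(63) - p(57) + p(44) + p(37) - p(22) - p(14)
= 851376628 + 761002156 - 541946240 - 431149389 + 241265379 + 169229875 - 72533807 - 44108109 + 13848650 + 7089500 - 1505499 - 614154 + 75175 + 21637 - 1002 - 135
= 952050665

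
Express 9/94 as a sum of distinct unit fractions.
1/11 + 1/207 + 1/214038

Greedy algorithm:
9/94: ceiling(94/9) = 11, use 1/11
5/1034: ceiling(1034/5) = 207, use 1/207
1/214038: ceiling(214038/1) = 214038, use 1/214038
Result: 9/94 = 1/11 + 1/207 + 1/214038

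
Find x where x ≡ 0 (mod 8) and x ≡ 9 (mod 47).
56

Using Chinese Remainder Theorem:
M = 8 × 47 = 376
M1 = 47, M2 = 8
y1 = 47^(-1) mod 8 = 7
y2 = 8^(-1) mod 47 = 6
x = (0×47×7 + 9×8×6) mod 376 = 56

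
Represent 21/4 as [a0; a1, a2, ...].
[5; 4]

Euclidean algorithm steps:
21 = 5 × 4 + 1
4 = 4 × 1 + 0
Continued fraction: [5; 4]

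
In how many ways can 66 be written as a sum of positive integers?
2323520

p(n) counts ways to write n as a sum of positive integers (order ignored).
Euler's pentagonal recurrence: p(k) = p(k-1) + p(k-2) - p(k-5) - p(k-7) + p(k-12) + p(k-15) - ... (offsets j(3j∓1)/2, signs ++--, p(0)=1, p(<0)=0).
DP table for k = 0..65: p(0)=1, p(1)=1, p(2)=2, p(3)=3, p(4)=5, p(5)=7, p(6)=11, p(7)=15, p(8)=22, p(9)=30, p(10)=42, p(11)=56, p(12)=77, p(13)=101, p(14)=135, p(15)=176, p(16)=231, p(17)=297, p(18)=385, p(19)=490, p(20)=627, p(21)=792, p(22)=1002, p(23)=1255, p(24)=1575, p(25)=1958, p(26)=2436, p(27)=3010, p(28)=3718, p(29)=4565, p(30)=5604, p(31)=6842, p(32)=8349, p(33)=10143, p(34)=12310, p(35)=14883, p(36)=17977, p(37)=21637, p(38)=26015, p(39)=31185, p(40)=37338, p(41)=44583, p(42)=53174, p(43)=63261, p(44)=75175, p(45)=89134, p(46)=105558, p(47)=124754, p(48)=147273, p(49)=173525, p(50)=204226, p(51)=239943, p(52)=281589, p(53)=329931, p(54)=386155, p(55)=451276, p(56)=526823, p(57)=614154, p(58)=715220, p(59)=831820, p(60)=966467, p(61)=1121505, p(62)=1300156, p(63)=1505499, p(64)=1741630, p(65)=2012558.
Final step: p(66) = p(65) + p(64) - p(61) - p(59) + p(54) + p(51) - p(44) - p(40) + p(31) + p(26) - p(15) - p(9)
= 2012558 + 1741630 - 1121505 - 831820 + 386155 + 239943 - 75175 - 37338 + 6842 + 2436 - 176 - 30
= 2323520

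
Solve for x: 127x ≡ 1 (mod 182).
43

gcd(127, 182) = 1, so the inverse exists.
Extended Euclidean algorithm on (182, 127):
182 = 1 × 127 + 55  ⟹  55 = (1)·182 + (-1)·127
127 = 2 × 55 + 17  ⟹  17 = (-2)·182 + (3)·127
55 = 3 × 17 + 4  ⟹  4 = (7)·182 + (-10)·127
17 = 4 × 4 + 1  ⟹  1 = (-30)·182 + (43)·127
So (43)·127 ≡ 1 (mod 182), i.e. 127^(-1) ≡ 43 (mod 182).
Check: 127 × 43 = 5461 ≡ 1 (mod 182)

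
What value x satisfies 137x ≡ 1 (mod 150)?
23

gcd(137, 150) = 1, so the inverse exists.
Extended Euclidean algorithm on (150, 137):
150 = 1 × 137 + 13  ⟹  13 = (1)·150 + (-1)·137
137 = 10 × 13 + 7  ⟹  7 = (-10)·150 + (11)·137
13 = 1 × 7 + 6  ⟹  6 = (11)·150 + (-12)·137
7 = 1 × 6 + 1  ⟹  1 = (-21)·150 + (23)·137
So (23)·137 ≡ 1 (mod 150), i.e. 137^(-1) ≡ 23 (mod 150).
Check: 137 × 23 = 3151 ≡ 1 (mod 150)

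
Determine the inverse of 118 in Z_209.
62

gcd(118, 209) = 1, so the inverse exists.
Extended Euclidean algorithm on (209, 118):
209 = 1 × 118 + 91  ⟹  91 = (1)·209 + (-1)·118
118 = 1 × 91 + 27  ⟹  27 = (-1)·209 + (2)·118
91 = 3 × 27 + 10  ⟹  10 = (4)·209 + (-7)·118
27 = 2 × 10 + 7  ⟹  7 = (-9)·209 + (16)·118
10 = 1 × 7 + 3  ⟹  3 = (13)·209 + (-23)·118
7 = 2 × 3 + 1  ⟹  1 = (-35)·209 + (62)·118
So (62)·118 ≡ 1 (mod 209), i.e. 118^(-1) ≡ 62 (mod 209).
Check: 118 × 62 = 7316 ≡ 1 (mod 209)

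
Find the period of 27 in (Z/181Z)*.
15

181 is prime, so ord(27) divides φ(181) = 180.
Divisors of 180: 1, 2, 3, 4, 5, 6, 9, 10, 12, 15, 18, 20, 30, 36, 45, 60, 90, 180.
Repeated squaring: 27^1 ≡ 27, 27^2 ≡ 5, 27^4 ≡ 25, 27^8 ≡ 82, 27^16 ≡ 27, 27^32 ≡ 5, 27^64 ≡ 25, 27^128 ≡ 82 (mod 181).
Test 27^d mod 181 for each divisor d in increasing order:
27^1 ≡ 27
27^2 ≡ 5
27^3 = 27^2·27^1 ≡ 135
27^4 ≡ 25
27^5 = 27^4·27^1 ≡ 132
27^6 = 27^4·27^2 ≡ 125
27^9 = 27^8·27^1 ≡ 42
27^10 = 27^8·27^2 ≡ 48
27^12 = 27^8·27^4 ≡ 59
27^15 = 27^8·27^4·27^2·27^1 ≡ 1  ← first divisor giving 1
The order is 15.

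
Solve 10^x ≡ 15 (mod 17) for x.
2

Baby-step giant-step with step n = ⌈√17⌉ = 5.
Baby steps 10^j mod 17 (j:value) for j=0..4: 0:1, 1:10, 2:15, 3:14, 4:4.
h = 15 is already in the table at j=2, so x = 2.
Check: 10^2 ≡ 15 (mod 17).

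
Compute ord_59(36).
29

59 is prime, so ord(36) divides φ(59) = 58.
Divisors of 58: 1, 2, 29, 58.
Repeated squaring: 36^1 ≡ 36, 36^2 ≡ 57, 36^4 ≡ 4, 36^8 ≡ 16, 36^16 ≡ 20, 36^32 ≡ 46 (mod 59).
Test 36^d mod 59 for each divisor d in increasing order:
36^1 ≡ 36
36^2 ≡ 57
36^29 = 36^16·36^8·36^4·36^1 ≡ 1  ← first divisor giving 1
The order is 29.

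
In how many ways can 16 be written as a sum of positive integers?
231

p(n) counts ways to write n as a sum of positive integers (order ignored).
Euler's pentagonal recurrence: p(k) = p(k-1) + p(k-2) - p(k-5) - p(k-7) + p(k-12) + p(k-15) - ... (offsets j(3j∓1)/2, signs ++--, p(0)=1, p(<0)=0).
DP table for k = 0..15: p(0)=1, p(1)=1, p(2)=2, p(3)=3, p(4)=5, p(5)=7, p(6)=11, p(7)=15, p(8)=22, p(9)=30, p(10)=42, p(11)=56, p(12)=77, p(13)=101, p(14)=135, p(15)=176.
Final step: p(16) = p(15) + p(14) - p(11) - p(9) + p(4) + p(1)
= 176 + 135 - 56 - 30 + 5 + 1
= 231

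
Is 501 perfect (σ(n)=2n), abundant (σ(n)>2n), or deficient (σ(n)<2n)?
deficient

Proper divisors of 501: sum = 1 + 3 + 167 = 171
Since 171 < 501, 501 is deficient.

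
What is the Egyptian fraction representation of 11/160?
1/15 + 1/480

Greedy algorithm:
11/160: ceiling(160/11) = 15, use 1/15
1/480: ceiling(480/1) = 480, use 1/480
Result: 11/160 = 1/15 + 1/480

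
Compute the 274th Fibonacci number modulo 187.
14

Matrix identity: Q^n = [[F_(n+1), F_n], [F_n, F_(n-1)]] with Q = [[1,1],[1,0]].
n = 274 = 100010010₂. Square-and-multiply, entries mod 187:
Q^1 = [[1,1],[1,0]]
Q^2 = (Q^1)² = [[2,1],[1,1]]
Q^4 = (Q^2)² = [[5,3],[3,2]]
Q^8 = (Q^4)² = [[34,21],[21,13]]
Q^17 = (Q^8)²·Q = [[153,101],[101,52]]
Q^34 = (Q^17)² = [[137,135],[135,2]]
Q^68 = (Q^34)² = [[155,65],[65,90]]
Q^137 = (Q^68)²·Q = [[43,13],[13,30]]
Q^274 = (Q^137)² = [[148,14],[14,134]]
F_274 mod 187 = Q^274[0][1] = 14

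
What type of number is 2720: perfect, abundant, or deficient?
abundant

Proper divisors of 2720: sum = 1 + 2 + 4 + 5 + 8 + 10 + 16 + 17 + ... + 340 + 544 + 680 + 1360 (23 divisors) = 4084
Since 4084 > 2720, 2720 is abundant.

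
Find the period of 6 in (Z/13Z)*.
12

13 is prime, so ord(6) divides φ(13) = 12.
Divisors of 12: 1, 2, 3, 4, 6, 12.
Repeated squaring: 6^1 ≡ 6, 6^2 ≡ 10, 6^4 ≡ 9, 6^8 ≡ 3 (mod 13).
Test 6^d mod 13 for each divisor d in increasing order:
6^1 ≡ 6
6^2 ≡ 10
6^3 = 6^2·6^1 ≡ 8
6^4 ≡ 9
6^6 = 6^4·6^2 ≡ 12
6^12 = 6^8·6^4 ≡ 1  ← first divisor giving 1
The order is 12.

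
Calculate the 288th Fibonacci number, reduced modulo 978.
342

Matrix identity: Q^n = [[F_(n+1), F_n], [F_n, F_(n-1)]] with Q = [[1,1],[1,0]].
n = 288 = 100100000₂. Square-and-multiply, entries mod 978:
Q^1 = [[1,1],[1,0]]
Q^2 = (Q^1)² = [[2,1],[1,1]]
Q^4 = (Q^2)² = [[5,3],[3,2]]
Q^9 = (Q^4)²·Q = [[55,34],[34,21]]
Q^18 = (Q^9)² = [[269,628],[628,619]]
Q^36 = (Q^18)² = [[239,204],[204,35]]
Q^72 = (Q^36)² = [[937,150],[150,787]]
Q^144 = (Q^72)² = [[709,408],[408,301]]
Q^288 = (Q^144)² = [[193,342],[342,829]]
F_288 mod 978 = Q^288[0][1] = 342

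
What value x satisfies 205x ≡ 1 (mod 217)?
18

gcd(205, 217) = 1, so the inverse exists.
Extended Euclidean algorithm on (217, 205):
217 = 1 × 205 + 12  ⟹  12 = (1)·217 + (-1)·205
205 = 17 × 12 + 1  ⟹  1 = (-17)·217 + (18)·205
So (18)·205 ≡ 1 (mod 217), i.e. 205^(-1) ≡ 18 (mod 217).
Check: 205 × 18 = 3690 ≡ 1 (mod 217)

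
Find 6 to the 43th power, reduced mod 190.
66

Repeated squaring. Binary of 43 = 101011.
6^1 ≡ 6 (mod 190); 6^2 ≡ 36 (mod 190); 6^4 ≡ 156 (mod 190); 6^8 ≡ 16 (mod 190); 6^16 ≡ 66 (mod 190); 6^32 ≡ 176 (mod 190)
6^43 = 6^1 × 6^2 × 6^8 × 6^32 ≡ 66 (mod 190)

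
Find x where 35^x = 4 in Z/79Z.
74

Baby-step giant-step with step n = ⌈√79⌉ = 9.
Baby steps 35^j mod 79 (j:value) for j=0..8: 0:1, 1:35, 2:40, 3:57, 4:20, 5:68, 6:10, 7:34, 8:5.
Giant-step multiplier: 35^(-9) ≡ 35^(78-9) = 35^69 ≡ 14 (mod 79).
Giant steps γ_i = 4·14^i mod 79: γ_0=4, γ_1=56, γ_2=73, γ_3=74, γ_4=9, γ_5=47, γ_6=26, γ_7=48, γ_8=40 (in table at j=2).
x = i·n + j = 8·9 + 2 = 74.
Check: 35^74 ≡ 4 (mod 79).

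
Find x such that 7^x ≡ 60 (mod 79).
19

Baby-step giant-step with step n = ⌈√79⌉ = 9.
Baby steps 7^j mod 79 (j:value) for j=0..8: 0:1, 1:7, 2:49, 3:27, 4:31, 5:59, 6:18, 7:47, 8:13.
Giant-step multiplier: 7^(-9) ≡ 7^(78-9) = 7^69 ≡ 33 (mod 79).
Giant steps γ_i = 60·33^i mod 79: γ_0=60, γ_1=5, γ_2=7 (in table at j=1).
x = i·n + j = 2·9 + 1 = 19.
Check: 7^19 ≡ 60 (mod 79).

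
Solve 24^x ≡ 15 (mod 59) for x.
12

Baby-step giant-step with step n = ⌈√59⌉ = 8.
Baby steps 24^j mod 59 (j:value) for j=0..7: 0:1, 1:24, 2:45, 3:18, 4:19, 5:43, 6:29, 7:47.
Giant-step multiplier: 24^(-8) ≡ 24^(58-8) = 24^50 ≡ 17 (mod 59).
Giant steps γ_i = 15·17^i mod 59: γ_0=15, γ_1=19 (in table at j=4).
x = i·n + j = 1·8 + 4 = 12.
Check: 24^12 ≡ 15 (mod 59).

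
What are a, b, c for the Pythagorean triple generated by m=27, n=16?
(473, 864, 985)

Euclid's formula: a = m² - n², b = 2mn, c = m² + n²
m = 27, n = 16
a = 27² - 16² = 729 - 256 = 473
b = 2 × 27 × 16 = 864
c = 27² + 16² = 729 + 256 = 985
Verification: 473² + 864² = 223729 + 746496 = 970225 = 985² ✓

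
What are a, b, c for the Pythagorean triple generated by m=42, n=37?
(395, 3108, 3133)

Euclid's formula: a = m² - n², b = 2mn, c = m² + n²
m = 42, n = 37
a = 42² - 37² = 1764 - 1369 = 395
b = 2 × 42 × 37 = 3108
c = 42² + 37² = 1764 + 1369 = 3133
Verification: 395² + 3108² = 156025 + 9659664 = 9815689 = 3133² ✓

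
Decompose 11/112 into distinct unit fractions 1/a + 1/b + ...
1/11 + 1/137 + 1/168784

Greedy algorithm:
11/112: ceiling(112/11) = 11, use 1/11
9/1232: ceiling(1232/9) = 137, use 1/137
1/168784: ceiling(168784/1) = 168784, use 1/168784
Result: 11/112 = 1/11 + 1/137 + 1/168784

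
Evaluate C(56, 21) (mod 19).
2

Using Lucas' theorem:
Write n=56 and k=21 in base 19:
n in base 19: [2, 18]
k in base 19: [1, 2]
C(56,21) mod 19 = ∏ C(n_i, k_i) mod 19
Digit binomials (mod 19): C(2,1) = 2; C(18,2) = 153 ≡ 1
Product: 2 × 1 = 2 ≡ 2 (mod 19)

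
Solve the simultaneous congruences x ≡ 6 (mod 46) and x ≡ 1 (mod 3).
52

Using Chinese Remainder Theorem:
M = 46 × 3 = 138
M1 = 3, M2 = 46
y1 = 3^(-1) mod 46 = 31
y2 = 46^(-1) mod 3 = 1
x = (6×3×31 + 1×46×1) mod 138 = 52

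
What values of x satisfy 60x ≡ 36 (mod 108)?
x ≡ 6 (mod 9)

gcd(60, 108) = 12, which divides 36, so solutions exist.
Divide through by 12: 5x ≡ 3 (mod 9).
Find 5^(-1) mod 9 by the extended Euclidean algorithm:
9 = 1 × 5 + 4  ⟹  4 = (1)·9 + (-1)·5
5 = 1 × 4 + 1  ⟹  1 = (-1)·9 + (2)·5
So (2)·5 ≡ 1 (mod 9), i.e. 5^(-1) ≡ 2 (mod 9).
x ≡ 2 × 3 = 6 ≡ 6 (mod 9).
Check: 60 × 6 = 360 ≡ 36 (mod 108).
x ≡ 6 (mod 9), giving 12 solutions mod 108.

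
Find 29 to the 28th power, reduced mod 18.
7

Repeated squaring. Binary of 28 = 11100.
29^1 ≡ 11 (mod 18); 29^2 ≡ 13 (mod 18); 29^4 ≡ 7 (mod 18); 29^8 ≡ 13 (mod 18); 29^16 ≡ 7 (mod 18)
29^28 = 29^4 × 29^8 × 29^16 ≡ 7 (mod 18)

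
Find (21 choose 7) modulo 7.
3

Using Lucas' theorem:
Write n=21 and k=7 in base 7:
n in base 7: [3, 0]
k in base 7: [1, 0]
C(21,7) mod 7 = ∏ C(n_i, k_i) mod 7
Digit binomials (mod 7): C(3,1) = 3; C(0,0) = 1
Product: 3 × 1 = 3 ≡ 3 (mod 7)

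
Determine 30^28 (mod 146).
138

Repeated squaring. Binary of 28 = 11100.
30^1 ≡ 30 (mod 146); 30^2 ≡ 24 (mod 146); 30^4 ≡ 138 (mod 146); 30^8 ≡ 64 (mod 146); 30^16 ≡ 8 (mod 146)
30^28 = 30^4 × 30^8 × 30^16 ≡ 138 (mod 146)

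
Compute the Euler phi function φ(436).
216

436 = 2^2 × 109
φ(n) = n × ∏(1 - 1/p) for each prime p dividing n
φ(436) = 436 × (1 - 1/2) × (1 - 1/109) = 216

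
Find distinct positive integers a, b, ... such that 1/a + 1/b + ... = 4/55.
1/14 + 1/770

Greedy algorithm:
4/55: ceiling(55/4) = 14, use 1/14
1/770: ceiling(770/1) = 770, use 1/770
Result: 4/55 = 1/14 + 1/770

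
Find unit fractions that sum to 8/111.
1/14 + 1/1554

Greedy algorithm:
8/111: ceiling(111/8) = 14, use 1/14
1/1554: ceiling(1554/1) = 1554, use 1/1554
Result: 8/111 = 1/14 + 1/1554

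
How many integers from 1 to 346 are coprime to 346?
172

346 = 2 × 173
φ(n) = n × ∏(1 - 1/p) for each prime p dividing n
φ(346) = 346 × (1 - 1/2) × (1 - 1/173) = 172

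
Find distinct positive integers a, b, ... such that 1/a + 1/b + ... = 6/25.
1/5 + 1/25

Greedy algorithm:
6/25: ceiling(25/6) = 5, use 1/5
1/25: ceiling(25/1) = 25, use 1/25
Result: 6/25 = 1/5 + 1/25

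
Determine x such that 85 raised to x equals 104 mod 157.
49

Baby-step giant-step with step n = ⌈√157⌉ = 13.
Baby steps 85^j mod 157 (j:value) for j=0..12: 0:1, 1:85, 2:3, 3:98, 4:9, 5:137, 6:27, 7:97, 8:81, 9:134, 10:86, 11:88, 12:101.
Giant-step multiplier: 85^(-13) ≡ 85^(156-13) = 85^143 ≡ 135 (mod 157).
Giant steps γ_i = 104·135^i mod 157: γ_0=104, γ_1=67, γ_2=96, γ_3=86 (in table at j=10).
x = i·n + j = 3·13 + 10 = 49.
Check: 85^49 ≡ 104 (mod 157).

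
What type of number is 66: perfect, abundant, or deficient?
abundant

Proper divisors of 66: sum = 1 + 2 + 3 + 6 + 11 + 22 + 33 = 78
Since 78 > 66, 66 is abundant.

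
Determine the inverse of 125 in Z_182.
83

gcd(125, 182) = 1, so the inverse exists.
Extended Euclidean algorithm on (182, 125):
182 = 1 × 125 + 57  ⟹  57 = (1)·182 + (-1)·125
125 = 2 × 57 + 11  ⟹  11 = (-2)·182 + (3)·125
57 = 5 × 11 + 2  ⟹  2 = (11)·182 + (-16)·125
11 = 5 × 2 + 1  ⟹  1 = (-57)·182 + (83)·125
So (83)·125 ≡ 1 (mod 182), i.e. 125^(-1) ≡ 83 (mod 182).
Check: 125 × 83 = 10375 ≡ 1 (mod 182)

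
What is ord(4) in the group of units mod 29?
14

29 is prime, so ord(4) divides φ(29) = 28.
Divisors of 28: 1, 2, 4, 7, 14, 28.
Repeated squaring: 4^1 ≡ 4, 4^2 ≡ 16, 4^4 ≡ 24, 4^8 ≡ 25, 4^16 ≡ 16 (mod 29).
Test 4^d mod 29 for each divisor d in increasing order:
4^1 ≡ 4
4^2 ≡ 16
4^4 ≡ 24
4^7 = 4^4·4^2·4^1 ≡ 28
4^14 = 4^8·4^4·4^2 ≡ 1  ← first divisor giving 1
The order is 14.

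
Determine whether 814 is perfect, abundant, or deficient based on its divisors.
deficient

Proper divisors of 814: sum = 1 + 2 + 11 + 22 + 37 + 74 + 407 = 554
Since 554 < 814, 814 is deficient.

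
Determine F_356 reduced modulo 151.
8

Matrix identity: Q^n = [[F_(n+1), F_n], [F_n, F_(n-1)]] with Q = [[1,1],[1,0]].
n = 356 = 101100100₂. Square-and-multiply, entries mod 151:
Q^1 = [[1,1],[1,0]]
Q^2 = (Q^1)² = [[2,1],[1,1]]
Q^5 = (Q^2)²·Q = [[8,5],[5,3]]
Q^11 = (Q^5)²·Q = [[144,89],[89,55]]
Q^22 = (Q^11)² = [[118,44],[44,74]]
Q^44 = (Q^22)² = [[5,143],[143,13]]
Q^89 = (Q^44)²·Q = [[96,89],[89,7]]
Q^178 = (Q^89)² = [[74,107],[107,118]]
Q^356 = (Q^178)² = [[13,8],[8,5]]
F_356 mod 151 = Q^356[0][1] = 8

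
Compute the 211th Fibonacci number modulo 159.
5

Matrix identity: Q^n = [[F_(n+1), F_n], [F_n, F_(n-1)]] with Q = [[1,1],[1,0]].
n = 211 = 11010011₂. Square-and-multiply, entries mod 159:
Q^1 = [[1,1],[1,0]]
Q^3 = (Q^1)²·Q = [[3,2],[2,1]]
Q^6 = (Q^3)² = [[13,8],[8,5]]
Q^13 = (Q^6)²·Q = [[59,74],[74,144]]
Q^26 = (Q^13)² = [[53,76],[76,136]]
Q^52 = (Q^26)² = [[158,54],[54,104]]
Q^105 = (Q^52)²·Q = [[52,55],[55,156]]
Q^211 = (Q^105)²·Q = [[156,5],[5,151]]
F_211 mod 159 = Q^211[0][1] = 5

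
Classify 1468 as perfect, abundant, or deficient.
deficient

Proper divisors of 1468: sum = 1 + 2 + 4 + 367 + 734 = 1108
Since 1108 < 1468, 1468 is deficient.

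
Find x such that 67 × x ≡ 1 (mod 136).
67

gcd(67, 136) = 1, so the inverse exists.
Extended Euclidean algorithm on (136, 67):
136 = 2 × 67 + 2  ⟹  2 = (1)·136 + (-2)·67
67 = 33 × 2 + 1  ⟹  1 = (-33)·136 + (67)·67
So (67)·67 ≡ 1 (mod 136), i.e. 67^(-1) ≡ 67 (mod 136).
Check: 67 × 67 = 4489 ≡ 1 (mod 136)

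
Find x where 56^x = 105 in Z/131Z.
56

Baby-step giant-step with step n = ⌈√131⌉ = 12.
Baby steps 56^j mod 131 (j:value) for j=0..11: 0:1, 1:56, 2:123, 3:76, 4:64, 5:47, 6:12, 7:17, 8:35, 9:126, 10:113, 11:40.
Giant-step multiplier: 56^(-12) ≡ 56^(130-12) = 56^118 ≡ 121 (mod 131).
Giant steps γ_i = 105·121^i mod 131: γ_0=105, γ_1=129, γ_2=20, γ_3=62, γ_4=35 (in table at j=8).
x = i·n + j = 4·12 + 8 = 56.
Check: 56^56 ≡ 105 (mod 131).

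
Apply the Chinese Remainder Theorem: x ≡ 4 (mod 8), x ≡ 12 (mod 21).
12

Using Chinese Remainder Theorem:
M = 8 × 21 = 168
M1 = 21, M2 = 8
y1 = 21^(-1) mod 8 = 5
y2 = 8^(-1) mod 21 = 8
x = (4×21×5 + 12×8×8) mod 168 = 12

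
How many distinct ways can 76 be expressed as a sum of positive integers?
9289091

p(n) counts ways to write n as a sum of positive integers (order ignored).
Euler's pentagonal recurrence: p(k) = p(k-1) + p(k-2) - p(k-5) - p(k-7) + p(k-12) + p(k-15) - ... (offsets j(3j∓1)/2, signs ++--, p(0)=1, p(<0)=0).
DP table for k = 0..75: p(0)=1, p(1)=1, p(2)=2, p(3)=3, p(4)=5, p(5)=7, p(6)=11, p(7)=15, p(8)=22, p(9)=30, p(10)=42, p(11)=56, p(12)=77, p(13)=101, p(14)=135, p(15)=176, p(16)=231, p(17)=297, p(18)=385, p(19)=490, p(20)=627, p(21)=792, p(22)=1002, p(23)=1255, p(24)=1575, p(25)=1958, p(26)=2436, p(27)=3010, p(28)=3718, p(29)=4565, p(30)=5604, p(31)=6842, p(32)=8349, p(33)=10143, p(34)=12310, p(35)=14883, p(36)=17977, p(37)=21637, p(38)=26015, p(39)=31185, p(40)=37338, p(41)=44583, p(42)=53174, p(43)=63261, p(44)=75175, p(45)=89134, p(46)=105558, p(47)=124754, p(48)=147273, p(49)=173525, p(50)=204226, p(51)=239943, p(52)=281589, p(53)=329931, p(54)=386155, p(55)=451276, p(56)=526823, p(57)=614154, p(58)=715220, p(59)=831820, p(60)=966467, p(61)=1121505, p(62)=1300156, p(63)=1505499, p(64)=1741630, p(65)=2012558, p(66)=2323520, p(67)=2679689, p(68)=3087735, p(69)=3554345, p(70)=4087968, p(71)=4697205, p(72)=5392783, p(73)=6185689, p(74)=7089500, p(75)=8118264.
Final step: p(76) = p(75) + p(74) - p(71) - p(69) + p(64) + p(61) - p(54) - p(50) + p(41) + p(36) - p(25) - p(19) + p(6)
= 8118264 + 7089500 - 4697205 - 3554345 + 1741630 + 1121505 - 386155 - 204226 + 44583 + 17977 - 1958 - 490 + 11
= 9289091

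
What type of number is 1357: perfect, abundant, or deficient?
deficient

Proper divisors of 1357: sum = 1 + 23 + 59 = 83
Since 83 < 1357, 1357 is deficient.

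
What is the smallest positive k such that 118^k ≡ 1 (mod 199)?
198

199 is prime, so ord(118) divides φ(199) = 198.
Divisors of 198: 1, 2, 3, 6, 9, 11, 18, 22, 33, 66, 99, 198.
Repeated squaring: 118^1 ≡ 118, 118^2 ≡ 193, 118^4 ≡ 36, 118^8 ≡ 102, 118^16 ≡ 56, 118^32 ≡ 151, 118^64 ≡ 115, 118^128 ≡ 91 (mod 199).
Test 118^d mod 199 for each divisor d in increasing order:
118^1 ≡ 118
118^2 ≡ 193
118^3 = 118^2·118^1 ≡ 88
118^6 = 118^4·118^2 ≡ 182
118^9 = 118^8·118^1 ≡ 96
118^11 = 118^8·118^2·118^1 ≡ 21
118^18 = 118^16·118^2 ≡ 62
118^22 = 118^16·118^4·118^2 ≡ 43
118^33 = 118^32·118^1 ≡ 107
118^66 = 118^64·118^2 ≡ 106
118^99 = 118^64·118^32·118^2·118^1 ≡ 198
118^198 = 118^128·118^64·118^4·118^2 ≡ 1  ← first divisor giving 1
The order is 198.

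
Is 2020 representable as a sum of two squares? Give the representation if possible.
16² + 42² (a=16, b=42)

Factorization: 2020 = 2^2 × 5 × 101
By Fermat: n is sum of two squares iff every prime p ≡ 3 (mod 4) appears to even power.
All primes ≡ 3 (mod 4) appear to even power.
Search a = 0, 1, 2, … for 2020 - a² a perfect square: first hit at a = 16: 2020 - 256 = 1764 = 42².
2020 = 16² + 42² = 256 + 1764 ✓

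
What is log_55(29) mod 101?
43

Baby-step giant-step with step n = ⌈√101⌉ = 11.
Baby steps 55^j mod 101 (j:value) for j=0..10: 0:1, 1:55, 2:96, 3:28, 4:25, 5:62, 6:77, 7:94, 8:19, 9:35, 10:6.
Giant-step multiplier: 55^(-11) ≡ 55^(100-11) = 55^89 ≡ 15 (mod 101).
Giant steps γ_i = 29·15^i mod 101: γ_0=29, γ_1=31, γ_2=61, γ_3=6 (in table at j=10).
x = i·n + j = 3·11 + 10 = 43.
Check: 55^43 ≡ 29 (mod 101).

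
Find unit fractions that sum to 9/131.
1/15 + 1/492 + 1/322260

Greedy algorithm:
9/131: ceiling(131/9) = 15, use 1/15
4/1965: ceiling(1965/4) = 492, use 1/492
1/322260: ceiling(322260/1) = 322260, use 1/322260
Result: 9/131 = 1/15 + 1/492 + 1/322260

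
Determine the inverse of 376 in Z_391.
26

gcd(376, 391) = 1, so the inverse exists.
Extended Euclidean algorithm on (391, 376):
391 = 1 × 376 + 15  ⟹  15 = (1)·391 + (-1)·376
376 = 25 × 15 + 1  ⟹  1 = (-25)·391 + (26)·376
So (26)·376 ≡ 1 (mod 391), i.e. 376^(-1) ≡ 26 (mod 391).
Check: 376 × 26 = 9776 ≡ 1 (mod 391)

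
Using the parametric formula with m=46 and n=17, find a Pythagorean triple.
(1827, 1564, 2405)

Euclid's formula: a = m² - n², b = 2mn, c = m² + n²
m = 46, n = 17
a = 46² - 17² = 2116 - 289 = 1827
b = 2 × 46 × 17 = 1564
c = 46² + 17² = 2116 + 289 = 2405
Verification: 1827² + 1564² = 3337929 + 2446096 = 5784025 = 2405² ✓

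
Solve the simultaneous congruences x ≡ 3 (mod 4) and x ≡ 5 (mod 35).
75

Using Chinese Remainder Theorem:
M = 4 × 35 = 140
M1 = 35, M2 = 4
y1 = 35^(-1) mod 4 = 3
y2 = 4^(-1) mod 35 = 9
x = (3×35×3 + 5×4×9) mod 140 = 75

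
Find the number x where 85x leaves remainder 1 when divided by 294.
211

gcd(85, 294) = 1, so the inverse exists.
Extended Euclidean algorithm on (294, 85):
294 = 3 × 85 + 39  ⟹  39 = (1)·294 + (-3)·85
85 = 2 × 39 + 7  ⟹  7 = (-2)·294 + (7)·85
39 = 5 × 7 + 4  ⟹  4 = (11)·294 + (-38)·85
7 = 1 × 4 + 3  ⟹  3 = (-13)·294 + (45)·85
4 = 1 × 3 + 1  ⟹  1 = (24)·294 + (-83)·85
So (-83)·85 ≡ 1 (mod 294), i.e. 85^(-1) ≡ -83 ≡ 211 (mod 294).
Check: 85 × 211 = 17935 ≡ 1 (mod 294)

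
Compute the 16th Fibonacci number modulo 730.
257

Matrix identity: Q^n = [[F_(n+1), F_n], [F_n, F_(n-1)]] with Q = [[1,1],[1,0]].
n = 16 = 10000₂. Square-and-multiply, entries mod 730:
Q^1 = [[1,1],[1,0]]
Q^2 = (Q^1)² = [[2,1],[1,1]]
Q^4 = (Q^2)² = [[5,3],[3,2]]
Q^8 = (Q^4)² = [[34,21],[21,13]]
Q^16 = (Q^8)² = [[137,257],[257,610]]
F_16 mod 730 = Q^16[0][1] = 257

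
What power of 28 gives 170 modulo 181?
136

Baby-step giant-step with step n = ⌈√181⌉ = 14.
Baby steps 28^j mod 181 (j:value) for j=0..13: 0:1, 1:28, 2:60, 3:51, 4:161, 5:164, 6:67, 7:66, 8:38, 9:159, 10:108, 11:128, 12:145, 13:78.
Giant-step multiplier: 28^(-14) ≡ 28^(180-14) = 28^166 ≡ 166 (mod 181).
Giant steps γ_i = 170·166^i mod 181: γ_0=170, γ_1=165, γ_2=59, γ_3=20, γ_4=62, γ_5=156, γ_6=13, γ_7=167, γ_8=29, γ_9=108 (in table at j=10).
x = i·n + j = 9·14 + 10 = 136.
Check: 28^136 ≡ 170 (mod 181).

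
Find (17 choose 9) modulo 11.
0

Using Lucas' theorem:
Write n=17 and k=9 in base 11:
n in base 11: [1, 6]
k in base 11: [0, 9]
C(17,9) mod 11 = ∏ C(n_i, k_i) mod 11
Digit binomials (mod 11): C(1,0) = 1; C(6,9) = 0 (k_i > n_i)
Product: 1 × 0 = 0 ≡ 0 (mod 11)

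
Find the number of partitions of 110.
607163746

p(n) counts ways to write n as a sum of positive integers (order ignored).
Euler's pentagonal recurrence: p(k) = p(k-1) + p(k-2) - p(k-5) - p(k-7) + p(k-12) + p(k-15) - ... (offsets j(3j∓1)/2, signs ++--, p(0)=1, p(<0)=0).
DP table for k = 0..109: p(0)=1, p(1)=1, p(2)=2, p(3)=3, p(4)=5, p(5)=7, p(6)=11, p(7)=15, p(8)=22, p(9)=30, p(10)=42, p(11)=56, p(12)=77, p(13)=101, p(14)=135, p(15)=176, p(16)=231, p(17)=297, p(18)=385, p(19)=490, p(20)=627, p(21)=792, p(22)=1002, p(23)=1255, p(24)=1575, p(25)=1958, p(26)=2436, p(27)=3010, p(28)=3718, p(29)=4565, p(30)=5604, p(31)=6842, p(32)=8349, p(33)=10143, p(34)=12310, p(35)=14883, p(36)=17977, p(37)=21637, p(38)=26015, p(39)=31185, p(40)=37338, p(41)=44583, p(42)=53174, p(43)=63261, p(44)=75175, p(45)=89134, p(46)=105558, p(47)=124754, p(48)=147273, p(49)=173525, p(50)=204226, p(51)=239943, p(52)=281589, p(53)=329931, p(54)=386155, p(55)=451276, p(56)=526823, p(57)=614154, p(58)=715220, p(59)=831820, p(60)=966467, p(61)=1121505, p(62)=1300156, p(63)=1505499, p(64)=1741630, p(65)=2012558, p(66)=2323520, p(67)=2679689, p(68)=3087735, p(69)=3554345, p(70)=4087968, p(71)=4697205, p(72)=5392783, p(73)=6185689, p(74)=7089500, p(75)=8118264, p(76)=9289091, p(77)=10619863, p(78)=12132164, p(79)=13848650, p(80)=15796476, p(81)=18004327, p(82)=20506255, p(83)=23338469, p(84)=26543660, p(85)=30167357, p(86)=34262962, p(87)=38887673, p(88)=44108109, p(89)=49995925, p(90)=56634173, p(91)=64112359, p(92)=72533807, p(93)=82010177, p(94)=92669720, p(95)=104651419, p(96)=118114304, p(97)=133230930, p(98)=150198136, p(99)=169229875, p(100)=190569292, p(101)=214481126, p(102)=241265379, p(103)=271248950, p(104)=304801365, p(105)=342325709, p(106)=384276336, p(107)=431149389, p(108)=483502844, p(109)=541946240.
Final step: p(110) = p(109) + p(108) - p(105) - p(103) + p(98) + p(95) - p(88) - p(84) + p(75) + p(70) - p(59) - p(53) + p(40) + p(33) - p(18) - p(10)
= 541946240 + 483502844 - 342325709 - 271248950 + 150198136 + 104651419 - 44108109 - 26543660 + 8118264 + 4087968 - 831820 - 329931 + 37338 + 10143 - 385 - 42
= 607163746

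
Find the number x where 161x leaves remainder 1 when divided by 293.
91

gcd(161, 293) = 1, so the inverse exists.
Extended Euclidean algorithm on (293, 161):
293 = 1 × 161 + 132  ⟹  132 = (1)·293 + (-1)·161
161 = 1 × 132 + 29  ⟹  29 = (-1)·293 + (2)·161
132 = 4 × 29 + 16  ⟹  16 = (5)·293 + (-9)·161
29 = 1 × 16 + 13  ⟹  13 = (-6)·293 + (11)·161
16 = 1 × 13 + 3  ⟹  3 = (11)·293 + (-20)·161
13 = 4 × 3 + 1  ⟹  1 = (-50)·293 + (91)·161
So (91)·161 ≡ 1 (mod 293), i.e. 161^(-1) ≡ 91 (mod 293).
Check: 161 × 91 = 14651 ≡ 1 (mod 293)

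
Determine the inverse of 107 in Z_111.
83

gcd(107, 111) = 1, so the inverse exists.
Extended Euclidean algorithm on (111, 107):
111 = 1 × 107 + 4  ⟹  4 = (1)·111 + (-1)·107
107 = 26 × 4 + 3  ⟹  3 = (-26)·111 + (27)·107
4 = 1 × 3 + 1  ⟹  1 = (27)·111 + (-28)·107
So (-28)·107 ≡ 1 (mod 111), i.e. 107^(-1) ≡ -28 ≡ 83 (mod 111).
Check: 107 × 83 = 8881 ≡ 1 (mod 111)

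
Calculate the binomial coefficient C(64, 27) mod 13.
7

Using Lucas' theorem:
Write n=64 and k=27 in base 13:
n in base 13: [4, 12]
k in base 13: [2, 1]
C(64,27) mod 13 = ∏ C(n_i, k_i) mod 13
Digit binomials (mod 13): C(4,2) = 6; C(12,1) = 12
Product: 6 × 12 = 72 ≡ 7 (mod 13)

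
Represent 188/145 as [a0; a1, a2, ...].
[1; 3, 2, 1, 2, 5]

Euclidean algorithm steps:
188 = 1 × 145 + 43
145 = 3 × 43 + 16
43 = 2 × 16 + 11
16 = 1 × 11 + 5
11 = 2 × 5 + 1
5 = 5 × 1 + 0
Continued fraction: [1; 3, 2, 1, 2, 5]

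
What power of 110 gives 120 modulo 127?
8

Baby-step giant-step with step n = ⌈√127⌉ = 12.
Baby steps 110^j mod 127 (j:value) for j=0..11: 0:1, 1:110, 2:35, 3:40, 4:82, 5:3, 6:76, 7:105, 8:120, 9:119, 10:9, 11:101.
h = 120 is already in the table at j=8, so x = 8.
Check: 110^8 ≡ 120 (mod 127).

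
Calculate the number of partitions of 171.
301384802048

p(n) counts ways to write n as a sum of positive integers (order ignored).
Euler's pentagonal recurrence: p(k) = p(k-1) + p(k-2) - p(k-5) - p(k-7) + p(k-12) + p(k-15) - ... (offsets j(3j∓1)/2, signs ++--, p(0)=1, p(<0)=0).
DP table for k = 0..170: p(0)=1, p(1)=1, p(2)=2, p(3)=3, p(4)=5, p(5)=7, p(6)=11, p(7)=15, p(8)=22, p(9)=30, p(10)=42, p(11)=56, p(12)=77, p(13)=101, p(14)=135, p(15)=176, p(16)=231, p(17)=297, p(18)=385, p(19)=490, p(20)=627, p(21)=792, p(22)=1002, p(23)=1255, p(24)=1575, p(25)=1958, p(26)=2436, p(27)=3010, p(28)=3718, p(29)=4565, p(30)=5604, p(31)=6842, p(32)=8349, p(33)=10143, p(34)=12310, p(35)=14883, p(36)=17977, p(37)=21637, p(38)=26015, p(39)=31185, p(40)=37338, p(41)=44583, p(42)=53174, p(43)=63261, p(44)=75175, p(45)=89134, p(46)=105558, p(47)=124754, p(48)=147273, p(49)=173525, p(50)=204226, p(51)=239943, p(52)=281589, p(53)=329931, p(54)=386155, p(55)=451276, p(56)=526823, p(57)=614154, p(58)=715220, p(59)=831820, p(60)=966467, p(61)=1121505, p(62)=1300156, p(63)=1505499, p(64)=1741630, p(65)=2012558, p(66)=2323520, p(67)=2679689, p(68)=3087735, p(69)=3554345, p(70)=4087968, p(71)=4697205, p(72)=5392783, p(73)=6185689, p(74)=7089500, p(75)=8118264, p(76)=9289091, p(77)=10619863, p(78)=12132164, p(79)=13848650, p(80)=15796476, p(81)=18004327, p(82)=20506255, p(83)=23338469, p(84)=26543660, p(85)=30167357, p(86)=34262962, p(87)=38887673, p(88)=44108109, p(89)=49995925, p(90)=56634173, p(91)=64112359, p(92)=72533807, p(93)=82010177, p(94)=92669720, p(95)=104651419, p(96)=118114304, p(97)=133230930, p(98)=150198136, p(99)=169229875, p(100)=190569292, p(101)=214481126, p(102)=241265379, p(103)=271248950, p(104)=304801365, p(105)=342325709, p(106)=384276336, p(107)=431149389, p(108)=483502844, p(109)=541946240, p(110)=607163746, p(111)=679903203, p(112)=761002156, p(113)=851376628, p(114)=952050665, p(115)=1064144451, p(116)=1188908248, p(117)=1327710076, p(118)=1482074143, p(119)=1653668665, p(120)=1844349560, p(121)=2056148051, p(122)=2291320912, p(123)=2552338241, p(124)=2841940500, p(125)=3163127352, p(126)=3519222692, p(127)=3913864295, p(128)=4351078600, p(129)=4835271870, p(130)=5371315400, p(131)=5964539504, p(132)=6620830889, p(133)=7346629512, p(134)=8149040695, p(135)=9035836076, p(136)=10015581680, p(137)=11097645016, p(138)=12292341831, p(139)=13610949895, p(140)=15065878135, p(141)=16670689208, p(142)=18440293320, p(143)=20390982757, p(144)=22540654445, p(145)=24908858009, p(146)=27517052599, p(147)=30388671978, p(148)=33549419497, p(149)=37027355200, p(150)=40853235313, p(151)=45060624582, p(152)=49686288421, p(153)=54770336324, p(154)=60356673280, p(155)=66493182097, p(156)=73232243759, p(157)=80630964769, p(158)=88751778802, p(159)=97662728555, p(160)=107438159466, p(161)=118159068427, p(162)=129913904637, p(163)=142798995930, p(164)=156919475295, p(165)=172389800255, p(166)=189334822579, p(167)=207890420102, p(168)=228204732751, p(169)=250438925115, p(170)=274768617130.
Final step: p(171) = p(170) + p(169) - p(166) - p(164) + p(159) + p(156) - p(149) - p(145) + p(136) + p(131) - p(120) - p(114) + p(101) + p(94) - p(79) - p(71) + p(54) + p(45) - p(26) - p(16)
= 274768617130 + 250438925115 - 189334822579 - 156919475295 + 97662728555 + 73232243759 - 37027355200 - 24908858009 + 10015581680 + 5964539504 - 1844349560 - 952050665 + 214481126 + 92669720 - 13848650 - 4697205 + 386155 + 89134 - 2436 - 231
= 301384802048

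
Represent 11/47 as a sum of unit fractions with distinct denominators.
1/5 + 1/30 + 1/1410

Greedy algorithm:
11/47: ceiling(47/11) = 5, use 1/5
8/235: ceiling(235/8) = 30, use 1/30
1/1410: ceiling(1410/1) = 1410, use 1/1410
Result: 11/47 = 1/5 + 1/30 + 1/1410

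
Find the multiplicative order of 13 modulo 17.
4

17 is prime, so ord(13) divides φ(17) = 16.
Divisors of 16: 1, 2, 4, 8, 16.
Repeated squaring: 13^1 ≡ 13, 13^2 ≡ 16, 13^4 ≡ 1, 13^8 ≡ 1, 13^16 ≡ 1 (mod 17).
Test 13^d mod 17 for each divisor d in increasing order:
13^1 ≡ 13
13^2 ≡ 16
13^4 ≡ 1  ← first divisor giving 1
The order is 4.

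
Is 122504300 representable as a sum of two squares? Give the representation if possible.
Not possible

Factorization: 122504300 = 2^2 × 5^2 × 107^3
By Fermat: n is sum of two squares iff every prime p ≡ 3 (mod 4) appears to even power.
Prime(s) ≡ 3 (mod 4) with odd exponent: [(107, 3)]
Therefore 122504300 cannot be expressed as a² + b².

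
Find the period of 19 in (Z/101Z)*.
25

101 is prime, so ord(19) divides φ(101) = 100.
Divisors of 100: 1, 2, 4, 5, 10, 20, 25, 50, 100.
Repeated squaring: 19^1 ≡ 19, 19^2 ≡ 58, 19^4 ≡ 31, 19^8 ≡ 52, 19^16 ≡ 78, 19^32 ≡ 24, 19^64 ≡ 71 (mod 101).
Test 19^d mod 101 for each divisor d in increasing order:
19^1 ≡ 19
19^2 ≡ 58
19^4 ≡ 31
19^5 = 19^4·19^1 ≡ 84
19^10 = 19^8·19^2 ≡ 87
19^20 = 19^16·19^4 ≡ 95
19^25 = 19^16·19^8·19^1 ≡ 1  ← first divisor giving 1
The order is 25.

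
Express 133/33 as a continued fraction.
[4; 33]

Euclidean algorithm steps:
133 = 4 × 33 + 1
33 = 33 × 1 + 0
Continued fraction: [4; 33]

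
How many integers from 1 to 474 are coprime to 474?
156

474 = 2 × 3 × 79
φ(n) = n × ∏(1 - 1/p) for each prime p dividing n
φ(474) = 474 × (1 - 1/2) × (1 - 1/3) × (1 - 1/79) = 156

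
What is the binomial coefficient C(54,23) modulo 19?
11

Using Lucas' theorem:
Write n=54 and k=23 in base 19:
n in base 19: [2, 16]
k in base 19: [1, 4]
C(54,23) mod 19 = ∏ C(n_i, k_i) mod 19
Digit binomials (mod 19): C(2,1) = 2; C(16,4) = 1820 ≡ 15
Product: 2 × 15 = 30 ≡ 11 (mod 19)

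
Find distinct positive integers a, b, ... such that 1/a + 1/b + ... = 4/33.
1/9 + 1/99

Greedy algorithm:
4/33: ceiling(33/4) = 9, use 1/9
1/99: ceiling(99/1) = 99, use 1/99
Result: 4/33 = 1/9 + 1/99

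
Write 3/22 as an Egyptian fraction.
1/8 + 1/88

Greedy algorithm:
3/22: ceiling(22/3) = 8, use 1/8
1/88: ceiling(88/1) = 88, use 1/88
Result: 3/22 = 1/8 + 1/88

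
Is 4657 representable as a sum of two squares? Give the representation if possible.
39² + 56² (a=39, b=56)

Factorization: 4657 = 4657
By Fermat: n is sum of two squares iff every prime p ≡ 3 (mod 4) appears to even power.
All primes ≡ 3 (mod 4) appear to even power.
Search a = 0, 1, 2, … for 4657 - a² a perfect square: first hit at a = 39: 4657 - 1521 = 3136 = 56².
4657 = 39² + 56² = 1521 + 3136 ✓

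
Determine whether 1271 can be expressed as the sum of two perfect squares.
Not possible

Factorization: 1271 = 31 × 41
By Fermat: n is sum of two squares iff every prime p ≡ 3 (mod 4) appears to even power.
Prime(s) ≡ 3 (mod 4) with odd exponent: [(31, 1)]
Therefore 1271 cannot be expressed as a² + b².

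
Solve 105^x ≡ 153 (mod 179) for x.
158

Baby-step giant-step with step n = ⌈√179⌉ = 14.
Baby steps 105^j mod 179 (j:value) for j=0..13: 0:1, 1:105, 2:106, 3:32, 4:138, 5:170, 6:129, 7:120, 8:70, 9:11, 10:81, 11:92, 12:173, 13:86.
Giant-step multiplier: 105^(-14) ≡ 105^(178-14) = 105^164 ≡ 47 (mod 179).
Giant steps γ_i = 153·47^i mod 179: γ_0=153, γ_1=31, γ_2=25, γ_3=101, γ_4=93, γ_5=75, γ_6=124, γ_7=100, γ_8=46, γ_9=14, γ_10=121, γ_11=138 (in table at j=4).
x = i·n + j = 11·14 + 4 = 158.
Check: 105^158 ≡ 153 (mod 179).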